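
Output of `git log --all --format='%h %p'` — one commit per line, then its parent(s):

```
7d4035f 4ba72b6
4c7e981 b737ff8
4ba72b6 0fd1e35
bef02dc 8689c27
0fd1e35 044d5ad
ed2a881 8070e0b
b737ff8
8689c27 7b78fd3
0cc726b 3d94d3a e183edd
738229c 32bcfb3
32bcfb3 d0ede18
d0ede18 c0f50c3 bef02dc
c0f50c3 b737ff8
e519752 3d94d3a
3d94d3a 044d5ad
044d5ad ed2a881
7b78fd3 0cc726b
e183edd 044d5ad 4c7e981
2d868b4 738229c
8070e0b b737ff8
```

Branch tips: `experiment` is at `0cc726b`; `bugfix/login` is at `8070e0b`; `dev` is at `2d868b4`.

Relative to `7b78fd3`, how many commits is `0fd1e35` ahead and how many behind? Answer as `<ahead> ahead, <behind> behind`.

1 ahead, 5 behind

Reachable from 0fd1e35: {044d5ad, 0fd1e35, 8070e0b, b737ff8, ed2a881}.
Reachable from 7b78fd3: {044d5ad, 0cc726b, 3d94d3a, 4c7e981, 7b78fd3, 8070e0b, b737ff8, e183edd, ed2a881}.
Only in 0fd1e35's history (ahead): {0fd1e35} — 1.
Only in 7b78fd3's history (behind): {0cc726b, 3d94d3a, 4c7e981, 7b78fd3, e183edd} — 5.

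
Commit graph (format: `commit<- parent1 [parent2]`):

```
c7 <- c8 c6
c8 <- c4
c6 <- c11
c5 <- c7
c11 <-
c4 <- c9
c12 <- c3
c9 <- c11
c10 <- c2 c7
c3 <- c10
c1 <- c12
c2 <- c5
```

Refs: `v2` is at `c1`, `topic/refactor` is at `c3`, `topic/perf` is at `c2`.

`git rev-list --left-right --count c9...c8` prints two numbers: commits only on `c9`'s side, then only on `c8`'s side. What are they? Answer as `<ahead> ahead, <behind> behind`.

0 ahead, 2 behind

Reachable from c9: {c11, c9}.
Reachable from c8: {c11, c4, c8, c9}.
Only in c9's history (ahead): {} — 0.
Only in c8's history (behind): {c4, c8} — 2.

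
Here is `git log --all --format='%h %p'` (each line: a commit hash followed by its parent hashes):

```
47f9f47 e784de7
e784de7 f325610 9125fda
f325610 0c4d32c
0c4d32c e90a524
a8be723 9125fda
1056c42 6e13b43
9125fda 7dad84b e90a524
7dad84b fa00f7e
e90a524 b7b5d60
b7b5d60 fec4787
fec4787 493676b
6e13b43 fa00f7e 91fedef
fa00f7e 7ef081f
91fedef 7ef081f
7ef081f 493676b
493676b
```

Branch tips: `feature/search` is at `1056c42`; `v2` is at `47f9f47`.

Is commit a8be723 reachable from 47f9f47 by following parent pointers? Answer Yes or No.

Ancestors of 47f9f47: {0c4d32c, 47f9f47, 493676b, 7dad84b, 7ef081f, 9125fda, b7b5d60, e784de7, e90a524, f325610, fa00f7e, fec4787}.
a8be723 is not in that set, so it is not an ancestor of 47f9f47.

No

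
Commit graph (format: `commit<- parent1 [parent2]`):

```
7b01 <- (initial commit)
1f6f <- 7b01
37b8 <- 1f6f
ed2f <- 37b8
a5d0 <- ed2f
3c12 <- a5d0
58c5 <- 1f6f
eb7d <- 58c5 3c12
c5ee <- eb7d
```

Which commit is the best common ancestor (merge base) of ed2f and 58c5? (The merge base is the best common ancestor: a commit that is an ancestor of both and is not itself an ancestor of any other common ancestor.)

1f6f

Ancestors of ed2f: {1f6f, 37b8, 7b01, ed2f}.
Ancestors of 58c5: {1f6f, 58c5, 7b01}.
Common ancestors: {1f6f, 7b01}.
Among these, 1f6f is not an ancestor of any other common ancestor — it is the merge base.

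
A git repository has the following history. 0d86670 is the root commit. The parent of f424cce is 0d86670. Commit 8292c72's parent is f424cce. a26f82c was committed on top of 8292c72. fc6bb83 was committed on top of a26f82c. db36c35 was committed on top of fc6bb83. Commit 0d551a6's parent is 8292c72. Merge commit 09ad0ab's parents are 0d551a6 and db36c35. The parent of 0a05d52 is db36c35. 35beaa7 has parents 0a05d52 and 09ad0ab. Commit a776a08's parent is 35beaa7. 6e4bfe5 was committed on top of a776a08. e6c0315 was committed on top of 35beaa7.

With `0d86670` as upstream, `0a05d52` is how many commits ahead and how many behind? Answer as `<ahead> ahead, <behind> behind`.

Reachable from 0a05d52: {0a05d52, 0d86670, 8292c72, a26f82c, db36c35, f424cce, fc6bb83}.
Reachable from 0d86670: {0d86670}.
Only in 0a05d52's history (ahead): {0a05d52, 8292c72, a26f82c, db36c35, f424cce, fc6bb83} — 6.
Only in 0d86670's history (behind): {} — 0.

6 ahead, 0 behind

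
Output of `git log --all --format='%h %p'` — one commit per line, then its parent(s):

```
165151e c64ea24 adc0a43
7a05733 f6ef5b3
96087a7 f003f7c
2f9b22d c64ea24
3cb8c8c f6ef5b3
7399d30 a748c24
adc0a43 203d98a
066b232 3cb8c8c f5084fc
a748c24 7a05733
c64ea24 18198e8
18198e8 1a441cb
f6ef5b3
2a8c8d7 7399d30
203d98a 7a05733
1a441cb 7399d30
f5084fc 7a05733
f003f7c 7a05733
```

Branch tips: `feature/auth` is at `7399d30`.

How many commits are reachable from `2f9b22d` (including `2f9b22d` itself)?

Walking parent pointers from 2f9b22d: reachable set = {18198e8, 1a441cb, 2f9b22d, 7399d30, 7a05733, a748c24, c64ea24, f6ef5b3}.
That is 8 commits.

8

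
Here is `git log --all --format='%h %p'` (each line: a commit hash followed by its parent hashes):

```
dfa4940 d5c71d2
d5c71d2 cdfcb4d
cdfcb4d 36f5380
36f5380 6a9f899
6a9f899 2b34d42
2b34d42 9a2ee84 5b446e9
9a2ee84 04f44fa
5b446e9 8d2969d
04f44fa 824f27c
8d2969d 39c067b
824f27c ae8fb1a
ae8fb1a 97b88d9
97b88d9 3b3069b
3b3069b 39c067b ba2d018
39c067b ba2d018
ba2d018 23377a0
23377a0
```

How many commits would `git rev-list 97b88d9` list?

Walking parent pointers from 97b88d9: reachable set = {23377a0, 39c067b, 3b3069b, 97b88d9, ba2d018}.
That is 5 commits.

5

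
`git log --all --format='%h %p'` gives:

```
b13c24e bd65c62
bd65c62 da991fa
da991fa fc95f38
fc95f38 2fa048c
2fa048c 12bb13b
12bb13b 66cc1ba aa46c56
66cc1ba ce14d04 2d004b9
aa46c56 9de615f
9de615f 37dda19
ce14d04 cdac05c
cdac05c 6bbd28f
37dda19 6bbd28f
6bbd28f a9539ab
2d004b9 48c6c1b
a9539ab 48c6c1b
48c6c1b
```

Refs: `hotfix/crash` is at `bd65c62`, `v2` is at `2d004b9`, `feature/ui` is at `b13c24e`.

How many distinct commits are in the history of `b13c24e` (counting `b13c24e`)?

Walking parent pointers from b13c24e: reachable set = {12bb13b, 2d004b9, 2fa048c, 37dda19, 48c6c1b, 66cc1ba, 6bbd28f, 9de615f, a9539ab, aa46c56, b13c24e, bd65c62, cdac05c, ce14d04, da991fa, fc95f38}.
That is 16 commits.

16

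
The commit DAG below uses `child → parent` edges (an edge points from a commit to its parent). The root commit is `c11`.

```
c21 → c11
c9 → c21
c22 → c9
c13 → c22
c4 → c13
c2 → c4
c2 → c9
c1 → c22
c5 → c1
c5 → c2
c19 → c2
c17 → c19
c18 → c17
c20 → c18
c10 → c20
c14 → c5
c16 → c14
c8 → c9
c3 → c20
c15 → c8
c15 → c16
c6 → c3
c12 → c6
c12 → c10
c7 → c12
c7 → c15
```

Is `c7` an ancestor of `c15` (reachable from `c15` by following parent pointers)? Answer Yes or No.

Ancestors of c15: {c1, c11, c13, c14, c15, c16, c2, c21, c22, c4, c5, c8, c9}.
c7 is not in that set, so it is not an ancestor of c15.

No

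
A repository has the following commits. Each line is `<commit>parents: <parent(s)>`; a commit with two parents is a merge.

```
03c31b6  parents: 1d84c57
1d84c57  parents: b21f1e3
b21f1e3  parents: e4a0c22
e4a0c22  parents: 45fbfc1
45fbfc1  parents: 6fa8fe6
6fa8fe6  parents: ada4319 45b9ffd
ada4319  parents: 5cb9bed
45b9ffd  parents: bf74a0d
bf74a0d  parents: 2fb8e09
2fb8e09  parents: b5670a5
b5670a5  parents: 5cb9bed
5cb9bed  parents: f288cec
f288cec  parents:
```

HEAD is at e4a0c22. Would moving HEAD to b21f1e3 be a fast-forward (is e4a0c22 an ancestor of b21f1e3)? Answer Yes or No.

A fast-forward from e4a0c22 to b21f1e3 is possible iff e4a0c22 is an ancestor of b21f1e3.
Ancestors of b21f1e3: {2fb8e09, 45b9ffd, 45fbfc1, 5cb9bed, 6fa8fe6, ada4319, b21f1e3, b5670a5, bf74a0d, e4a0c22, f288cec}.
e4a0c22 is among them, so fast-forward is possible.

Yes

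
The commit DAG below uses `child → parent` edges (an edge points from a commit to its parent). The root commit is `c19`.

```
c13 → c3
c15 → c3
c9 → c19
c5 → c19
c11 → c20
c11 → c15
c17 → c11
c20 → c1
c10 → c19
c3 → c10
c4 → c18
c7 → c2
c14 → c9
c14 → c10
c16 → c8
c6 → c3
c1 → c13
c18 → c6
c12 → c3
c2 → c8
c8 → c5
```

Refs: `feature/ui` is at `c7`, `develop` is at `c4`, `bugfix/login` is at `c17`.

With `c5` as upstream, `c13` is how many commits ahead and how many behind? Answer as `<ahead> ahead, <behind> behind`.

3 ahead, 1 behind

Reachable from c13: {c10, c13, c19, c3}.
Reachable from c5: {c19, c5}.
Only in c13's history (ahead): {c10, c13, c3} — 3.
Only in c5's history (behind): {c5} — 1.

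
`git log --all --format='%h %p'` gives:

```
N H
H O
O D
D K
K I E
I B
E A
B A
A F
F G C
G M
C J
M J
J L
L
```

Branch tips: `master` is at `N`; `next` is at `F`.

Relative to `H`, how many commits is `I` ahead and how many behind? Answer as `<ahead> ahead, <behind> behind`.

Reachable from I: {A, B, C, F, G, I, J, L, M}.
Reachable from H: {A, B, C, D, E, F, G, H, I, J, K, L, M, O}.
Only in I's history (ahead): {} — 0.
Only in H's history (behind): {D, E, H, K, O} — 5.

0 ahead, 5 behind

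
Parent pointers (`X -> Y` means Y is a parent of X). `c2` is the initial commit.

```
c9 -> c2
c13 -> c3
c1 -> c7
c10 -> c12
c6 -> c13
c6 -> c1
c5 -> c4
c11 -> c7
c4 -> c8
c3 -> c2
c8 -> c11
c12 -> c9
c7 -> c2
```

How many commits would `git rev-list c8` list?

4

Walking parent pointers from c8: reachable set = {c11, c2, c7, c8}.
That is 4 commits.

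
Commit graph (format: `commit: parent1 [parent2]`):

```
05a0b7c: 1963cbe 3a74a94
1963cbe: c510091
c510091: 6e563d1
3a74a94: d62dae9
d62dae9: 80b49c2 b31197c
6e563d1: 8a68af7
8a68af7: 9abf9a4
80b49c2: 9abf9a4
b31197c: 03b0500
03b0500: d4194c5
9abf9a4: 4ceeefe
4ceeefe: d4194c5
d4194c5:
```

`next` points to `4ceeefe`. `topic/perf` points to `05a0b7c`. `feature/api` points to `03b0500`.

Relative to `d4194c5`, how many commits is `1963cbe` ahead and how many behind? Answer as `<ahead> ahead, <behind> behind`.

Reachable from 1963cbe: {1963cbe, 4ceeefe, 6e563d1, 8a68af7, 9abf9a4, c510091, d4194c5}.
Reachable from d4194c5: {d4194c5}.
Only in 1963cbe's history (ahead): {1963cbe, 4ceeefe, 6e563d1, 8a68af7, 9abf9a4, c510091} — 6.
Only in d4194c5's history (behind): {} — 0.

6 ahead, 0 behind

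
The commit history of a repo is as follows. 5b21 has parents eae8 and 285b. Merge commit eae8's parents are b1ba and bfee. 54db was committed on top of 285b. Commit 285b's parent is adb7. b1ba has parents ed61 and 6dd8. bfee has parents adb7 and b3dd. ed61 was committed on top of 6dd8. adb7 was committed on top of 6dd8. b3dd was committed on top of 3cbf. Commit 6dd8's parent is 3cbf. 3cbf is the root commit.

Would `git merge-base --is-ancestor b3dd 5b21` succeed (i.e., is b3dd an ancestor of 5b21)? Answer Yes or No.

Ancestors of 5b21 (commits reachable by following parents): {285b, 3cbf, 5b21, 6dd8, adb7, b1ba, b3dd, bfee, eae8, ed61}.
b3dd is in that set, so it is an ancestor of 5b21.

Yes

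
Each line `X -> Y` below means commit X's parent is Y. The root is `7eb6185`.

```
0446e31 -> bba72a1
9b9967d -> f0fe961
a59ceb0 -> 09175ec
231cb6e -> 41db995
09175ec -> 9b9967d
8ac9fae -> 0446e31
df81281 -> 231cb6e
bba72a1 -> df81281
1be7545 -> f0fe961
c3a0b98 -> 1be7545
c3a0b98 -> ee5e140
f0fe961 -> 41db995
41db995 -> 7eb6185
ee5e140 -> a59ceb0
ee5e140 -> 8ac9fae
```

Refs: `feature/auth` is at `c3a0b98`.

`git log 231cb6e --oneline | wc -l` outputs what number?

Walking parent pointers from 231cb6e: reachable set = {231cb6e, 41db995, 7eb6185}.
That is 3 commits.

3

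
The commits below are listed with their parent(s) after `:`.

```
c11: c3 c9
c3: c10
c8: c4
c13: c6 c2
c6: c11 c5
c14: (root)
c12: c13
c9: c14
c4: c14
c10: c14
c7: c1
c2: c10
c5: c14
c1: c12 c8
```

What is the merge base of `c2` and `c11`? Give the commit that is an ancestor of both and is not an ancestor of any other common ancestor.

Ancestors of c2: {c10, c14, c2}.
Ancestors of c11: {c10, c11, c14, c3, c9}.
Common ancestors: {c10, c14}.
Among these, c10 is not an ancestor of any other common ancestor — it is the merge base.

c10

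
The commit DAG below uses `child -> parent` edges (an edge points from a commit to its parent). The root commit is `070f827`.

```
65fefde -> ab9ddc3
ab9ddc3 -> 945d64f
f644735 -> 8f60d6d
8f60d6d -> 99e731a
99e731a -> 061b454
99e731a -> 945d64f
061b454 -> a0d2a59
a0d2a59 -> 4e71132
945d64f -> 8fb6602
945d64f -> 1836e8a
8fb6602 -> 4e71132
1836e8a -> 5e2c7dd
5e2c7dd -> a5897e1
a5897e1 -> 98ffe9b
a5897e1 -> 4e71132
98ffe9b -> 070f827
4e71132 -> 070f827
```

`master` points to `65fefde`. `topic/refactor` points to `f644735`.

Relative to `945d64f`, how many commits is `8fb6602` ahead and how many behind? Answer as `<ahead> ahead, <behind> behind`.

0 ahead, 5 behind

Reachable from 8fb6602: {070f827, 4e71132, 8fb6602}.
Reachable from 945d64f: {070f827, 1836e8a, 4e71132, 5e2c7dd, 8fb6602, 945d64f, 98ffe9b, a5897e1}.
Only in 8fb6602's history (ahead): {} — 0.
Only in 945d64f's history (behind): {1836e8a, 5e2c7dd, 945d64f, 98ffe9b, a5897e1} — 5.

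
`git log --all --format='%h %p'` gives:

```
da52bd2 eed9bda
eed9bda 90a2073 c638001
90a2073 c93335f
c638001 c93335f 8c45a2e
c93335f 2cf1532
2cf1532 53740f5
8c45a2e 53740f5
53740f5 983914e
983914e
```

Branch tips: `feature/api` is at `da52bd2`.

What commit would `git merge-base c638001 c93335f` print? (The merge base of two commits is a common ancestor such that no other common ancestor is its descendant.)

Ancestors of c638001: {2cf1532, 53740f5, 8c45a2e, 983914e, c638001, c93335f}.
Ancestors of c93335f: {2cf1532, 53740f5, 983914e, c93335f}.
Common ancestors: {2cf1532, 53740f5, 983914e, c93335f}.
Among these, c93335f is not an ancestor of any other common ancestor — it is the merge base.

c93335f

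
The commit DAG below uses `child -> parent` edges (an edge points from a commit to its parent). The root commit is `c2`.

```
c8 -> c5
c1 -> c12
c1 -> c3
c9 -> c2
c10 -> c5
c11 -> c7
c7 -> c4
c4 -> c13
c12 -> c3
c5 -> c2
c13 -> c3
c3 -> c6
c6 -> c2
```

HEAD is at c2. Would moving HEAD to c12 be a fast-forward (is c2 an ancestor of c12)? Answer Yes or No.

A fast-forward from c2 to c12 is possible iff c2 is an ancestor of c12.
Ancestors of c12: {c12, c2, c3, c6}.
c2 is among them, so fast-forward is possible.

Yes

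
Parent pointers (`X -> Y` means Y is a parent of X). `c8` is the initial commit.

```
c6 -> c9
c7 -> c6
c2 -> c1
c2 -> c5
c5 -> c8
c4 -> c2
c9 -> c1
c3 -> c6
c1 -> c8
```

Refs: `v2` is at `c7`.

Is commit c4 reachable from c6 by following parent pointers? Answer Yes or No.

No

Ancestors of c6: {c1, c6, c8, c9}.
c4 is not in that set, so it is not an ancestor of c6.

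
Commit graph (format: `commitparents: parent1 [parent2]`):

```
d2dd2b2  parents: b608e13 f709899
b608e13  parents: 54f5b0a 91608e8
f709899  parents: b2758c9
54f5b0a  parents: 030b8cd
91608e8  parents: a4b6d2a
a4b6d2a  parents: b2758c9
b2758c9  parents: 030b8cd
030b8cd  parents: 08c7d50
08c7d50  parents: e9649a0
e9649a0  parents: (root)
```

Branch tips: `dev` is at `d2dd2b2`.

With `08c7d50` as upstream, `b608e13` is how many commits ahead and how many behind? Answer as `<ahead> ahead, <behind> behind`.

Reachable from b608e13: {030b8cd, 08c7d50, 54f5b0a, 91608e8, a4b6d2a, b2758c9, b608e13, e9649a0}.
Reachable from 08c7d50: {08c7d50, e9649a0}.
Only in b608e13's history (ahead): {030b8cd, 54f5b0a, 91608e8, a4b6d2a, b2758c9, b608e13} — 6.
Only in 08c7d50's history (behind): {} — 0.

6 ahead, 0 behind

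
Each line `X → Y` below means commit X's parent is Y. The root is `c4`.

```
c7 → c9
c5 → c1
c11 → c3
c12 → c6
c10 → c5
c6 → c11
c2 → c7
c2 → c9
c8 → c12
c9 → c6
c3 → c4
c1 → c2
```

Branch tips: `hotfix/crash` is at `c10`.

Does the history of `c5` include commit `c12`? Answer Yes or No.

No

Ancestors of c5: {c1, c11, c2, c3, c4, c5, c6, c7, c9}.
c12 is not in that set, so it is not an ancestor of c5.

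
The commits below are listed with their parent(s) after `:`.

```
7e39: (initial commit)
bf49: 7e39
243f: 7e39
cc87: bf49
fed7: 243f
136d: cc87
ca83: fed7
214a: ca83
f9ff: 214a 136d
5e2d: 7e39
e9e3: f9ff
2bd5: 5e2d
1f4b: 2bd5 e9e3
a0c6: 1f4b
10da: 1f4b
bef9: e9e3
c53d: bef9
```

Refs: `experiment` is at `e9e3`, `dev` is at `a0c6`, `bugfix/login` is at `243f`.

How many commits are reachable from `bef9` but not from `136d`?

Reachable from bef9: {136d, 214a, 243f, 7e39, bef9, bf49, ca83, cc87, e9e3, f9ff, fed7}.
Reachable from 136d: {136d, 7e39, bf49, cc87}.
In bef9's history but not 136d's: {214a, 243f, bef9, ca83, e9e3, f9ff, fed7} — 7 commits.

7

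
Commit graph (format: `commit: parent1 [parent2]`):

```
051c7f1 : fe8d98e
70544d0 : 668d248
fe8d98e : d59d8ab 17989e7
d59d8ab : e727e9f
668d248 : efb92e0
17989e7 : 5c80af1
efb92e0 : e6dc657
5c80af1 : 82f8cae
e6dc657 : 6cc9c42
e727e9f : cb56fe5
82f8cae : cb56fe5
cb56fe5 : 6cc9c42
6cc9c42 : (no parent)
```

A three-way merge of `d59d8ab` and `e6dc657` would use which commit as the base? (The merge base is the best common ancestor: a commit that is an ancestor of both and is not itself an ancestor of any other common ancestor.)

Ancestors of d59d8ab: {6cc9c42, cb56fe5, d59d8ab, e727e9f}.
Ancestors of e6dc657: {6cc9c42, e6dc657}.
Common ancestors: {6cc9c42}.
The only common ancestor is 6cc9c42, so it is the merge base.

6cc9c42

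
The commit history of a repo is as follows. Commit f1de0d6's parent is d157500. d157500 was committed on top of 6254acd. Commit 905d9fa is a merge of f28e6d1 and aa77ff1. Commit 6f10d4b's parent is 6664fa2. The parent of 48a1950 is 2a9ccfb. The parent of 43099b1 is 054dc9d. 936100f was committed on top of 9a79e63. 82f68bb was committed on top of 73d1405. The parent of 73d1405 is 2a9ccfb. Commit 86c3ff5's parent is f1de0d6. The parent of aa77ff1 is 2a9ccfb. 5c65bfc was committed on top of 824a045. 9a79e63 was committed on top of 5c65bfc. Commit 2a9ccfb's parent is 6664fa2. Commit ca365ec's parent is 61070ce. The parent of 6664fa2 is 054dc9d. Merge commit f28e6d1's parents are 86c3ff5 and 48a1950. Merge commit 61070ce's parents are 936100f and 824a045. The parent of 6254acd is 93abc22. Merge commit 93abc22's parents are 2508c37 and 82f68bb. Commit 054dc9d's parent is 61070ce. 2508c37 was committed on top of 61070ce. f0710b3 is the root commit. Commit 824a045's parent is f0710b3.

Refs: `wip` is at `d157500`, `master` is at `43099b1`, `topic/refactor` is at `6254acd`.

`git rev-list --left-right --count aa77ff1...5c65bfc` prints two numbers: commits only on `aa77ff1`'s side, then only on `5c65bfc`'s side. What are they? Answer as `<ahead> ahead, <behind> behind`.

Reachable from aa77ff1: {054dc9d, 2a9ccfb, 5c65bfc, 61070ce, 6664fa2, 824a045, 936100f, 9a79e63, aa77ff1, f0710b3}.
Reachable from 5c65bfc: {5c65bfc, 824a045, f0710b3}.
Only in aa77ff1's history (ahead): {054dc9d, 2a9ccfb, 61070ce, 6664fa2, 936100f, 9a79e63, aa77ff1} — 7.
Only in 5c65bfc's history (behind): {} — 0.

7 ahead, 0 behind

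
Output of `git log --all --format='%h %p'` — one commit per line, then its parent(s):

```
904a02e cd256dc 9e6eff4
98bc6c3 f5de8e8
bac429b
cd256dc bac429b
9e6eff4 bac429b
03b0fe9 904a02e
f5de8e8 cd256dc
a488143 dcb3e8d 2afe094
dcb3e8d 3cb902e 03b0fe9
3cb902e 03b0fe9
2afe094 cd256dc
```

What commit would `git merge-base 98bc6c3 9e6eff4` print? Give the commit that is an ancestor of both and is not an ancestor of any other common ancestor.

Ancestors of 98bc6c3: {98bc6c3, bac429b, cd256dc, f5de8e8}.
Ancestors of 9e6eff4: {9e6eff4, bac429b}.
Common ancestors: {bac429b}.
The only common ancestor is bac429b, so it is the merge base.

bac429b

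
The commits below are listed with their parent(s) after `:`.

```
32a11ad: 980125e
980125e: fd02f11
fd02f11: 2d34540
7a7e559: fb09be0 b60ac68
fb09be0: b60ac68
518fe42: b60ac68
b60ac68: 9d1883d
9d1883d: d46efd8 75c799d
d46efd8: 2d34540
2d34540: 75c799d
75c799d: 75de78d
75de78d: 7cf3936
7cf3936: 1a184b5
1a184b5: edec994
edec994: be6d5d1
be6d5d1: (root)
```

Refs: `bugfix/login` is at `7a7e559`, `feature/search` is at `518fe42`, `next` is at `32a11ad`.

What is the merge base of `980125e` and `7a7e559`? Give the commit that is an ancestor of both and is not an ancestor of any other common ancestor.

2d34540

Ancestors of 980125e: {1a184b5, 2d34540, 75c799d, 75de78d, 7cf3936, 980125e, be6d5d1, edec994, fd02f11}.
Ancestors of 7a7e559: {1a184b5, 2d34540, 75c799d, 75de78d, 7a7e559, 7cf3936, 9d1883d, b60ac68, be6d5d1, d46efd8, edec994, fb09be0}.
Common ancestors: {1a184b5, 2d34540, 75c799d, 75de78d, 7cf3936, be6d5d1, edec994}.
Among these, 2d34540 is not an ancestor of any other common ancestor — it is the merge base.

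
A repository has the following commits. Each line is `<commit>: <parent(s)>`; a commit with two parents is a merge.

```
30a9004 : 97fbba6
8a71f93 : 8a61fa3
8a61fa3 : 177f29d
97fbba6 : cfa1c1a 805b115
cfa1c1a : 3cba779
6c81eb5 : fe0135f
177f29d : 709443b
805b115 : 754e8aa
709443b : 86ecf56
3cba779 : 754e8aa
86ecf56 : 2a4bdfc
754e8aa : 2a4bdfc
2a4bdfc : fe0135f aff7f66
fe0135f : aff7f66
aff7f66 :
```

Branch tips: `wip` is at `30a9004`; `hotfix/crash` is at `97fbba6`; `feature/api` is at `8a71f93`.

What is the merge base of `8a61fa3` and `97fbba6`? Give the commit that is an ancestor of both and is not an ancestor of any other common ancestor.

2a4bdfc

Ancestors of 8a61fa3: {177f29d, 2a4bdfc, 709443b, 86ecf56, 8a61fa3, aff7f66, fe0135f}.
Ancestors of 97fbba6: {2a4bdfc, 3cba779, 754e8aa, 805b115, 97fbba6, aff7f66, cfa1c1a, fe0135f}.
Common ancestors: {2a4bdfc, aff7f66, fe0135f}.
Among these, 2a4bdfc is not an ancestor of any other common ancestor — it is the merge base.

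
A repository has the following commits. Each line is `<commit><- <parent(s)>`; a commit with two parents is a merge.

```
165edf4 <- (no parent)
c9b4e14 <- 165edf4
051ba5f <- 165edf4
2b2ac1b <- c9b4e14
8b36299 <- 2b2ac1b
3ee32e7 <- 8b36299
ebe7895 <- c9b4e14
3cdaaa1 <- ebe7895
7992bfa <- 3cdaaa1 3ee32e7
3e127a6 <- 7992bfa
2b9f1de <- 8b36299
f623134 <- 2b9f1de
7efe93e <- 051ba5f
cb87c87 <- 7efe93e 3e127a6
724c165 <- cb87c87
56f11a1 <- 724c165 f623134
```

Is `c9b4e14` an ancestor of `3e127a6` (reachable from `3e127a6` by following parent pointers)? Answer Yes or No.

Ancestors of 3e127a6 (commits reachable by following parents): {165edf4, 2b2ac1b, 3cdaaa1, 3e127a6, 3ee32e7, 7992bfa, 8b36299, c9b4e14, ebe7895}.
c9b4e14 is in that set, so it is an ancestor of 3e127a6.

Yes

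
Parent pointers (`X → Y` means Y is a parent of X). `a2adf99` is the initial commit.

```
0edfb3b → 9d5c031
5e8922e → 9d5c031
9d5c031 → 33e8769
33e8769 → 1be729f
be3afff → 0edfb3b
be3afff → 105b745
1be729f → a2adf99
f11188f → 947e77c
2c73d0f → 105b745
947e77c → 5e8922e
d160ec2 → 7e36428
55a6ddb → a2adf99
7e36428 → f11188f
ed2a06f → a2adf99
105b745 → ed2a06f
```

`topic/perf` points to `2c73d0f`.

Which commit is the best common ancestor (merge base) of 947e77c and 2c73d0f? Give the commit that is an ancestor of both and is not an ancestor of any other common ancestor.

a2adf99

Ancestors of 947e77c: {1be729f, 33e8769, 5e8922e, 947e77c, 9d5c031, a2adf99}.
Ancestors of 2c73d0f: {105b745, 2c73d0f, a2adf99, ed2a06f}.
Common ancestors: {a2adf99}.
The only common ancestor is a2adf99, so it is the merge base.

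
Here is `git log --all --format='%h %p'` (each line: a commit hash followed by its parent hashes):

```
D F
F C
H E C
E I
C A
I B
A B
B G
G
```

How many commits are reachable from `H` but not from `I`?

Reachable from H: {A, B, C, E, G, H, I}.
Reachable from I: {B, G, I}.
In H's history but not I's: {A, C, E, H} — 4 commits.

4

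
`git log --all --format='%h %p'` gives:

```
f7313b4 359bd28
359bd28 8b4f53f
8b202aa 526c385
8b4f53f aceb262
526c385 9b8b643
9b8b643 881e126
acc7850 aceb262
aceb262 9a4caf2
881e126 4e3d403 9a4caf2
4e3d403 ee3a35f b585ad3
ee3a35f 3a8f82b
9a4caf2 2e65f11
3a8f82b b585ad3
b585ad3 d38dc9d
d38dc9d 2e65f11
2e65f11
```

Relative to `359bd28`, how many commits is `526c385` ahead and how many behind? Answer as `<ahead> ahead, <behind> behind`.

Reachable from 526c385: {2e65f11, 3a8f82b, 4e3d403, 526c385, 881e126, 9a4caf2, 9b8b643, b585ad3, d38dc9d, ee3a35f}.
Reachable from 359bd28: {2e65f11, 359bd28, 8b4f53f, 9a4caf2, aceb262}.
Only in 526c385's history (ahead): {3a8f82b, 4e3d403, 526c385, 881e126, 9b8b643, b585ad3, d38dc9d, ee3a35f} — 8.
Only in 359bd28's history (behind): {359bd28, 8b4f53f, aceb262} — 3.

8 ahead, 3 behind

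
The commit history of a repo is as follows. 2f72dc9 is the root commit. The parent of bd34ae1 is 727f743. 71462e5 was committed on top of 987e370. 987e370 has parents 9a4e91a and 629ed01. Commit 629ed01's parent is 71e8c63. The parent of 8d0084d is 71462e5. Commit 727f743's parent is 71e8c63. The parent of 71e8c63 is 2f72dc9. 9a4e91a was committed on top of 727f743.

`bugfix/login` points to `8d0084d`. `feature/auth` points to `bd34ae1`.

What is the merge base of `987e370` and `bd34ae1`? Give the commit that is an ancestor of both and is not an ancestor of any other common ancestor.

Ancestors of 987e370: {2f72dc9, 629ed01, 71e8c63, 727f743, 987e370, 9a4e91a}.
Ancestors of bd34ae1: {2f72dc9, 71e8c63, 727f743, bd34ae1}.
Common ancestors: {2f72dc9, 71e8c63, 727f743}.
Among these, 727f743 is not an ancestor of any other common ancestor — it is the merge base.

727f743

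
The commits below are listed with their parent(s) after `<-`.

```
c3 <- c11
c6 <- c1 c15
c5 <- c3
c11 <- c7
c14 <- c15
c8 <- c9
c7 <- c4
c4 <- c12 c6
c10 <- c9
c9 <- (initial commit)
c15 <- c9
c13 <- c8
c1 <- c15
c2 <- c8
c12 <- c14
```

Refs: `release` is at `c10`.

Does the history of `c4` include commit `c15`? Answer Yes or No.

Ancestors of c4 (commits reachable by following parents): {c1, c12, c14, c15, c4, c6, c9}.
c15 is in that set, so it is an ancestor of c4.

Yes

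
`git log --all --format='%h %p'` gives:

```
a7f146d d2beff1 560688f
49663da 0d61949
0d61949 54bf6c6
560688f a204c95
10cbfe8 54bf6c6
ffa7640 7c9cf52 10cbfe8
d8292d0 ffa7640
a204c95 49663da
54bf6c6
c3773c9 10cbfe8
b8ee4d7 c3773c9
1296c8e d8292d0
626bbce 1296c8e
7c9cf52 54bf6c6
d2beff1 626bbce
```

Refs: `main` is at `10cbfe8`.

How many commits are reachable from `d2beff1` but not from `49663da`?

Reachable from d2beff1: {10cbfe8, 1296c8e, 54bf6c6, 626bbce, 7c9cf52, d2beff1, d8292d0, ffa7640}.
Reachable from 49663da: {0d61949, 49663da, 54bf6c6}.
In d2beff1's history but not 49663da's: {10cbfe8, 1296c8e, 626bbce, 7c9cf52, d2beff1, d8292d0, ffa7640} — 7 commits.

7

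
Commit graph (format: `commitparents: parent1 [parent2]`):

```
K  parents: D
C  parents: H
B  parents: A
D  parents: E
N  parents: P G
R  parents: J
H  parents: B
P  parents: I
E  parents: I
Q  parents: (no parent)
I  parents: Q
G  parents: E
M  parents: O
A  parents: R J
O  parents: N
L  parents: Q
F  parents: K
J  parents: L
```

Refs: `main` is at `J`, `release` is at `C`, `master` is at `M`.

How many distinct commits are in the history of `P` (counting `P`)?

3

Walking parent pointers from P: reachable set = {I, P, Q}.
That is 3 commits.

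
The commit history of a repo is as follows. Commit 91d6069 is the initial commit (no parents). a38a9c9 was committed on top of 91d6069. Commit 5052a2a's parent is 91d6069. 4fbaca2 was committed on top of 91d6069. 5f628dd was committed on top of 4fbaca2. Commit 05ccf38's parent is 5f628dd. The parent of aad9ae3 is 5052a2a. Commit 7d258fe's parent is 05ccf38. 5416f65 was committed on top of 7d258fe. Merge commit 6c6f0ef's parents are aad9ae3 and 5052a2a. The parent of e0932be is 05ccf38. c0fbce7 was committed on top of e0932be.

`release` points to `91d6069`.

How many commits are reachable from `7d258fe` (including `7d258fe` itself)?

5

Walking parent pointers from 7d258fe: reachable set = {05ccf38, 4fbaca2, 5f628dd, 7d258fe, 91d6069}.
That is 5 commits.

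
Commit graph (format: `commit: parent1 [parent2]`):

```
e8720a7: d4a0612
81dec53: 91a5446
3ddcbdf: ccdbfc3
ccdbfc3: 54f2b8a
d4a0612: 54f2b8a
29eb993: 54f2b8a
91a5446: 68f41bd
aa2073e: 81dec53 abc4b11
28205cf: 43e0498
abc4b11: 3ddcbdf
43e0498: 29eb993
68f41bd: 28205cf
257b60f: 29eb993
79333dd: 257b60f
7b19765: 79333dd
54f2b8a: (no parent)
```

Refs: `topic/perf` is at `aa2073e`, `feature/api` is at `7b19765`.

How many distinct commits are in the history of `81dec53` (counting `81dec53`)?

7

Walking parent pointers from 81dec53: reachable set = {28205cf, 29eb993, 43e0498, 54f2b8a, 68f41bd, 81dec53, 91a5446}.
That is 7 commits.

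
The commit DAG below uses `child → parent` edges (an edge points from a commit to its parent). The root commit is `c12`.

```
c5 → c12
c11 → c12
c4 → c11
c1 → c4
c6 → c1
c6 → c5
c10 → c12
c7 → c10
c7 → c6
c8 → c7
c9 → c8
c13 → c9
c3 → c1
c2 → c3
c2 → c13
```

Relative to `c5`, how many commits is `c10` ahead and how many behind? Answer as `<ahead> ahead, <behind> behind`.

Reachable from c10: {c10, c12}.
Reachable from c5: {c12, c5}.
Only in c10's history (ahead): {c10} — 1.
Only in c5's history (behind): {c5} — 1.

1 ahead, 1 behind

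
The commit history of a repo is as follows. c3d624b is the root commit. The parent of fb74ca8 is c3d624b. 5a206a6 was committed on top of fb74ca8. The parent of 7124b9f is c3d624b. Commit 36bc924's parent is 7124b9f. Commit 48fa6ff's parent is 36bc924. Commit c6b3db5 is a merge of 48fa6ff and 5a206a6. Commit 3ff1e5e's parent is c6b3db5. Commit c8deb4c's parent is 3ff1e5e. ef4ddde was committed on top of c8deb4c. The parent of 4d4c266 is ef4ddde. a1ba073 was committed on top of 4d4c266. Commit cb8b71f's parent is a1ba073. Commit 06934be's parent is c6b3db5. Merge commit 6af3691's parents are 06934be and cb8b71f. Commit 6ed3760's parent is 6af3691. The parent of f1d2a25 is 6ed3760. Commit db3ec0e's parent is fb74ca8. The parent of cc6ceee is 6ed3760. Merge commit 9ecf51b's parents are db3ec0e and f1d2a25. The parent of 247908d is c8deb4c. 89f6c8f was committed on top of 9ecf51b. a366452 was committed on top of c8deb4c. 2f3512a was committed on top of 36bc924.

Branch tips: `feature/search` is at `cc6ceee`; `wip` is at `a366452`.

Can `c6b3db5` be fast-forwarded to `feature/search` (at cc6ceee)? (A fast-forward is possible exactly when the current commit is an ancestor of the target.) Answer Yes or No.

Yes

A fast-forward from c6b3db5 to cc6ceee is possible iff c6b3db5 is an ancestor of cc6ceee.
Ancestors of cc6ceee: {06934be, 36bc924, 3ff1e5e, 48fa6ff, 4d4c266, 5a206a6, 6af3691, 6ed3760, 7124b9f, a1ba073, c3d624b, c6b3db5, c8deb4c, cb8b71f, cc6ceee, ef4ddde, fb74ca8}.
c6b3db5 is among them, so fast-forward is possible.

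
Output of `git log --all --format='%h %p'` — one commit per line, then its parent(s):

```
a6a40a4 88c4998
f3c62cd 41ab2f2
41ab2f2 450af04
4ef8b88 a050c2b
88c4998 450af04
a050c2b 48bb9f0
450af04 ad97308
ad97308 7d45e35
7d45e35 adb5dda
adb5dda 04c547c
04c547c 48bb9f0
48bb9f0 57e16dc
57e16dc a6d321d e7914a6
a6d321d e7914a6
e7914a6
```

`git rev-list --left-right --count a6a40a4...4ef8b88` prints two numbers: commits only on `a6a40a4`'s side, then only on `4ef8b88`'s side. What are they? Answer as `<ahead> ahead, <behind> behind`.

7 ahead, 2 behind

Reachable from a6a40a4: {04c547c, 450af04, 48bb9f0, 57e16dc, 7d45e35, 88c4998, a6a40a4, a6d321d, ad97308, adb5dda, e7914a6}.
Reachable from 4ef8b88: {48bb9f0, 4ef8b88, 57e16dc, a050c2b, a6d321d, e7914a6}.
Only in a6a40a4's history (ahead): {04c547c, 450af04, 7d45e35, 88c4998, a6a40a4, ad97308, adb5dda} — 7.
Only in 4ef8b88's history (behind): {4ef8b88, a050c2b} — 2.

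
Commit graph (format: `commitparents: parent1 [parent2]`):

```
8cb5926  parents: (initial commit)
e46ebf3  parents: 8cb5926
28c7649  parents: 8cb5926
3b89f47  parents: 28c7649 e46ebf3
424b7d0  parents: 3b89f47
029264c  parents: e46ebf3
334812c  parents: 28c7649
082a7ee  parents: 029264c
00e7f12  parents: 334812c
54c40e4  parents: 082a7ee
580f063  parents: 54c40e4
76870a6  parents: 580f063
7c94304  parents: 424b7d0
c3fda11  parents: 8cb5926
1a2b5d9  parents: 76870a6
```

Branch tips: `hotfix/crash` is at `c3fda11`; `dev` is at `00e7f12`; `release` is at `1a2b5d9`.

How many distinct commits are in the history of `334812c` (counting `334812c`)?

Walking parent pointers from 334812c: reachable set = {28c7649, 334812c, 8cb5926}.
That is 3 commits.

3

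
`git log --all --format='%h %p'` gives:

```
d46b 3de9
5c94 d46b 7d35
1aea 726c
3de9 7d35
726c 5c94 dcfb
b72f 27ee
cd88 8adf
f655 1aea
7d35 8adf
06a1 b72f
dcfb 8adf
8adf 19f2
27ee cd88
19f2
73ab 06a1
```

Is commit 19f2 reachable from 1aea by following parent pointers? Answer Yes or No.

Ancestors of 1aea (commits reachable by following parents): {19f2, 1aea, 3de9, 5c94, 726c, 7d35, 8adf, d46b, dcfb}.
19f2 is in that set, so it is an ancestor of 1aea.

Yes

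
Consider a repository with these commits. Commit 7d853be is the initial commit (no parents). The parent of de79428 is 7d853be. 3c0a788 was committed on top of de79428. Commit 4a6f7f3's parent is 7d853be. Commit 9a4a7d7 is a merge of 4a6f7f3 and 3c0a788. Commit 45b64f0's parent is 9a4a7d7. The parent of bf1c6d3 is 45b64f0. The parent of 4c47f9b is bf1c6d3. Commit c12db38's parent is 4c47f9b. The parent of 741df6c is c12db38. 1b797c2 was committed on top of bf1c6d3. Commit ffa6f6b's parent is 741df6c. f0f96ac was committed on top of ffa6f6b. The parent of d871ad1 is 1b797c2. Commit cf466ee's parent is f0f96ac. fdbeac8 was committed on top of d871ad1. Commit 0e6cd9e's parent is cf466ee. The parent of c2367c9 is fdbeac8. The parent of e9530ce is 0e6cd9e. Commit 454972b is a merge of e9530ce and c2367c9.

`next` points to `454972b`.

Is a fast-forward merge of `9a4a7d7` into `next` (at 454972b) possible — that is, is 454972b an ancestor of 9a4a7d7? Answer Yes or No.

No

A fast-forward from 454972b to 9a4a7d7 is possible iff 454972b is an ancestor of 9a4a7d7.
Ancestors of 9a4a7d7: {3c0a788, 4a6f7f3, 7d853be, 9a4a7d7, de79428}.
454972b is not among them, so fast-forward is not possible.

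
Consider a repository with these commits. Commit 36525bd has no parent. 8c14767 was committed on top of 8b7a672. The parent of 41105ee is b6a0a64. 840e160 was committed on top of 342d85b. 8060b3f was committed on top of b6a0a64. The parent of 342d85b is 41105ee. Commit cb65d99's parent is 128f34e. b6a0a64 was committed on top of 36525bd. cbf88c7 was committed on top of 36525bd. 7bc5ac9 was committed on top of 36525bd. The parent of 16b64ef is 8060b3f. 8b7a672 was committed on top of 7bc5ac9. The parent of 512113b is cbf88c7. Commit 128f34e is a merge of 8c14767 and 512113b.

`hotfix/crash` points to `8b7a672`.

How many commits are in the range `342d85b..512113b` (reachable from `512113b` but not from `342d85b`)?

Reachable from 512113b: {36525bd, 512113b, cbf88c7}.
Reachable from 342d85b: {342d85b, 36525bd, 41105ee, b6a0a64}.
In 512113b's history but not 342d85b's: {512113b, cbf88c7} — 2 commits.

2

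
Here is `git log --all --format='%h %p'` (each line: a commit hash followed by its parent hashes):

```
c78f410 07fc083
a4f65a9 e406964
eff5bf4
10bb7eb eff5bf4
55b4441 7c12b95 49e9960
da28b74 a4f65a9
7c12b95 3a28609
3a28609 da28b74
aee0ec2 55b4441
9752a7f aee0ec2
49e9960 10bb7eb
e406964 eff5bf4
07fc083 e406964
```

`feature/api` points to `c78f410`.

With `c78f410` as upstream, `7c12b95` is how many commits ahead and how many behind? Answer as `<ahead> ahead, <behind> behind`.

Reachable from 7c12b95: {3a28609, 7c12b95, a4f65a9, da28b74, e406964, eff5bf4}.
Reachable from c78f410: {07fc083, c78f410, e406964, eff5bf4}.
Only in 7c12b95's history (ahead): {3a28609, 7c12b95, a4f65a9, da28b74} — 4.
Only in c78f410's history (behind): {07fc083, c78f410} — 2.

4 ahead, 2 behind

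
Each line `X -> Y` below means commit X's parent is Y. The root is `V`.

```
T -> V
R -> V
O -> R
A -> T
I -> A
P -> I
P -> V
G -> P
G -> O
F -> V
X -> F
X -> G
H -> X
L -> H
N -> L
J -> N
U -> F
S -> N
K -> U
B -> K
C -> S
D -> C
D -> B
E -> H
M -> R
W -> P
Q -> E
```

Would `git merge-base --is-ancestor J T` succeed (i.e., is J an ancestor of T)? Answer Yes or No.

Ancestors of T: {T, V}.
J is not in that set, so it is not an ancestor of T.

No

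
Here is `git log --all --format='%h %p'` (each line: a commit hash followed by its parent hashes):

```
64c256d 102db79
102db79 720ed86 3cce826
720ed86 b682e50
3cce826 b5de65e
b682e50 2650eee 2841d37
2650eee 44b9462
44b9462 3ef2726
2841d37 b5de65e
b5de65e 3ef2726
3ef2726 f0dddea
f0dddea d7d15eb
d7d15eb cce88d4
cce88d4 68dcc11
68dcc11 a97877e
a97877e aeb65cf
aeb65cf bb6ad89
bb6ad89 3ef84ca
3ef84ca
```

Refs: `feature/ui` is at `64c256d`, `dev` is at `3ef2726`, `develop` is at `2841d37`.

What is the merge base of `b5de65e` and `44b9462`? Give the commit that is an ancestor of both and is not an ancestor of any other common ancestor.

3ef2726

Ancestors of b5de65e: {3ef2726, 3ef84ca, 68dcc11, a97877e, aeb65cf, b5de65e, bb6ad89, cce88d4, d7d15eb, f0dddea}.
Ancestors of 44b9462: {3ef2726, 3ef84ca, 44b9462, 68dcc11, a97877e, aeb65cf, bb6ad89, cce88d4, d7d15eb, f0dddea}.
Common ancestors: {3ef2726, 3ef84ca, 68dcc11, a97877e, aeb65cf, bb6ad89, cce88d4, d7d15eb, f0dddea}.
Among these, 3ef2726 is not an ancestor of any other common ancestor — it is the merge base.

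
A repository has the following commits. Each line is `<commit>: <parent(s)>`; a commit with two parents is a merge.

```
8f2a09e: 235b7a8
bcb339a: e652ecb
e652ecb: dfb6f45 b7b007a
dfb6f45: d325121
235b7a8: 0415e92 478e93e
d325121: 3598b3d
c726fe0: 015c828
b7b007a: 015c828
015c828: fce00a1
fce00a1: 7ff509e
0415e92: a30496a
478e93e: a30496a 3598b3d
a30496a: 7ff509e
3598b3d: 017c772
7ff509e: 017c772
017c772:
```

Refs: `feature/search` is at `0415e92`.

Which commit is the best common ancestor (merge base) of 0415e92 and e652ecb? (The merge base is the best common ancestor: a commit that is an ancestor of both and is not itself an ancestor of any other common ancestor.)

7ff509e

Ancestors of 0415e92: {017c772, 0415e92, 7ff509e, a30496a}.
Ancestors of e652ecb: {015c828, 017c772, 3598b3d, 7ff509e, b7b007a, d325121, dfb6f45, e652ecb, fce00a1}.
Common ancestors: {017c772, 7ff509e}.
Among these, 7ff509e is not an ancestor of any other common ancestor — it is the merge base.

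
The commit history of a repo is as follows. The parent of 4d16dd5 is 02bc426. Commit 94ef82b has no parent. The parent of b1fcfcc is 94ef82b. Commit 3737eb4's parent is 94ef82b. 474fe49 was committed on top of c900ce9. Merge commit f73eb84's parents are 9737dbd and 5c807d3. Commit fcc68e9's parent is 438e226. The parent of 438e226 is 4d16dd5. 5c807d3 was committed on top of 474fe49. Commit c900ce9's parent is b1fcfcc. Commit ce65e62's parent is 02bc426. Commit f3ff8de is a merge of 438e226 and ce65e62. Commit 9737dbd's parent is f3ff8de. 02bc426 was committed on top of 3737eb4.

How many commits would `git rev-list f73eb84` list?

13

Walking parent pointers from f73eb84: reachable set = {02bc426, 3737eb4, 438e226, 474fe49, 4d16dd5, 5c807d3, 94ef82b, 9737dbd, b1fcfcc, c900ce9, ce65e62, f3ff8de, f73eb84}.
That is 13 commits.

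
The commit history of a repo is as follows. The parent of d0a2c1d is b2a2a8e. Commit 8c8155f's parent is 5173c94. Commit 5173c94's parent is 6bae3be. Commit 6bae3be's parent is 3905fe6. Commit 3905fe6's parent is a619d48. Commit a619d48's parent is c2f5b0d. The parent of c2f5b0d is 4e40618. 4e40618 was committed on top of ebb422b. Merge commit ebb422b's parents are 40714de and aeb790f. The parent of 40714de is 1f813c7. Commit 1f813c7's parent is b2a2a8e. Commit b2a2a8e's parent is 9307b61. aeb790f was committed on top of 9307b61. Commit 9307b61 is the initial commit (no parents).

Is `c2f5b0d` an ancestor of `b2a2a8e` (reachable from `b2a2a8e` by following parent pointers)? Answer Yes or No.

Ancestors of b2a2a8e: {9307b61, b2a2a8e}.
c2f5b0d is not in that set, so it is not an ancestor of b2a2a8e.

No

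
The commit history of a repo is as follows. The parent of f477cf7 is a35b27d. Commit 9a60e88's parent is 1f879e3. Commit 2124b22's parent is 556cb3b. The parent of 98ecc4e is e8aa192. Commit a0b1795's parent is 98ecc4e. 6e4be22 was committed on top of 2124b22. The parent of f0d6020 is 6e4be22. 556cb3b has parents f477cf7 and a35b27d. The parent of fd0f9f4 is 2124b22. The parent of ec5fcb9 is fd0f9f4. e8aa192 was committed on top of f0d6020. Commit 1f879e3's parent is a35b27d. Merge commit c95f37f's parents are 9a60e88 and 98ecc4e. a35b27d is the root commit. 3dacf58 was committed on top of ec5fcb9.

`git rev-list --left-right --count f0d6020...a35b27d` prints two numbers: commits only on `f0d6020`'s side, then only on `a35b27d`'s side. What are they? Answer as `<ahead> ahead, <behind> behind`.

Reachable from f0d6020: {2124b22, 556cb3b, 6e4be22, a35b27d, f0d6020, f477cf7}.
Reachable from a35b27d: {a35b27d}.
Only in f0d6020's history (ahead): {2124b22, 556cb3b, 6e4be22, f0d6020, f477cf7} — 5.
Only in a35b27d's history (behind): {} — 0.

5 ahead, 0 behind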